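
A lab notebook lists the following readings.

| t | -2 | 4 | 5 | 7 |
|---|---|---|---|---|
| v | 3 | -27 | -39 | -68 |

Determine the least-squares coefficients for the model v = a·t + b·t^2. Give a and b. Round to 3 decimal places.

a = -3.160, b = -0.931

The normal equations are: 94·a + 524·b = -785;  524·a + 3298·b = -4727.
(Σt·t = 94, Σt·t^2 = 524, Σt^2·t^2 = 3298, Σt·v = -785, Σt^2·v = -4727.)
Δ = 94·3298 − 524² = 35436.
a = ((-785)·3298 − 524·(-4727))/35436 = -55991/17718; b = (94·(-4727) − 524·(-785))/35436 = -16499/17718.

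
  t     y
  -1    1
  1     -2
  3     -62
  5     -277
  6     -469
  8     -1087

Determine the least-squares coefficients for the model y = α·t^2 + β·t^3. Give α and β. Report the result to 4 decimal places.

α = -1.1296, β = -1.9823

From the data, Σt^2·t^2 = 6100, Σt^2·t^3 = 43912, Σt^3·t^3 = 325156.
And Σt^2·y = -93936, Σt^3·y = -694150.
So XᵀX·[α, β]ᵀ = Xᵀy: [[6100, 43912]; [43912, 325156]]·[α, β]ᵀ = [-93936, -694150]ᵀ.
Eliminating β: 325156·(row 1) − 43912·(row 2) gives 55187856·α = 325156·(-93936) − 43912·(-694150) = -62339216, so α = -3896201/3449241.
Then β = ((-694150) − 43912·(-3896201/3449241))/325156 = -13674671/6898482.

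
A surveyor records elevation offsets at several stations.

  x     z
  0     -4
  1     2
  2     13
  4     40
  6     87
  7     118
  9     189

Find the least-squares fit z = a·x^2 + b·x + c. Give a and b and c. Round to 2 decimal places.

a = 2.05, b = 2.82, c = -3.02

The normal equations are: 10531·a + 1361·b + 187·c = 24917;  1361·a + 187·b + 29·c = 3237;  187·a + 29·b + 7·c = 445.
Solving the 3×3 system (Gaussian elimination) gives a = 376/183, b = 3101/1098, c = -3313/1098.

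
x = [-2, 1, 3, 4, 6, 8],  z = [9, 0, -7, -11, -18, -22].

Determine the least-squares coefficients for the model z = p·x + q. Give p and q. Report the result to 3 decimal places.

p = -3.216, q = 2.553

Entries of AᵀA: Σx·x = 130, Σx = 20, Σ1 = 6.
Right-hand side: Σx·z = -367, Σz = -49.
Δ = 130·6 − 20² = 380.
p = ((-367)·6 − 20·(-49))/380 = -611/190; q = (130·(-49) − 20·(-367))/380 = 97/38.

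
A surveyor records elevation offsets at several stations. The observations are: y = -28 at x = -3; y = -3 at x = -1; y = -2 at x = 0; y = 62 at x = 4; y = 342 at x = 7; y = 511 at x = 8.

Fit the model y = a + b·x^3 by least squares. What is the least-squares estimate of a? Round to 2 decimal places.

With design matrix M, MᵀM = [[6, 891]; [891, 384619]] and Mᵀy = [882, 383665]ᵀ.
Eliminating b: 384619·(row 1) − 891·(row 2) gives 1513833·a = 384619·882 − 891·383665 = -2611557, so a = -51207/29683.
Then b = (383665 − 891·(-51207/29683))/384619 = 29728/29683.

a = -1.73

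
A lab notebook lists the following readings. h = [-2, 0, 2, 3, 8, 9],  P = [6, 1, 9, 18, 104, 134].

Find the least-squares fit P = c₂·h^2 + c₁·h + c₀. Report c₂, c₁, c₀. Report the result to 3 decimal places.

c₂ = 1.542, c₁ = 0.718, c₀ = 1.295

With design matrix X, XᵀX = [[10770, 1268, 162]; [1268, 162, 20]; [162, 20, 6]] and XᵀP = [17732, 2098, 272]ᵀ.
Inverting the 3×3 Gram matrix, [c₂, c₁, c₀]ᵀ = [91/59, 551/767, 993/767]ᵀ.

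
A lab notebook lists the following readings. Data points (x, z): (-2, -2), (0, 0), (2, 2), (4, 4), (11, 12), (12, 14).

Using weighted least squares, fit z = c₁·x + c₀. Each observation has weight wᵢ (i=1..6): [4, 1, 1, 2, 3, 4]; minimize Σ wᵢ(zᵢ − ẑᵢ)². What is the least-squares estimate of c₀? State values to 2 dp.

Normal-equation sums: Σwᵢ·x·x = 991, Σwᵢ·x = 83, Σwᵢ·1 = 15.
For AᵀWz: Σwᵢ·x·z = 1120, Σwᵢ·z = 94.
So AᵀWA·[c₁, c₀]ᵀ = AᵀWz: [[991, 83]; [83, 15]]·[c₁, c₀]ᵀ = [1120, 94]ᵀ.
Δ = 991·15 − 83² = 7976.
c₁ = (1120·15 − 83·94)/7976 = 4499/3988; c₀ = (991·94 − 83·1120)/7976 = 97/3988.

c₀ = 0.02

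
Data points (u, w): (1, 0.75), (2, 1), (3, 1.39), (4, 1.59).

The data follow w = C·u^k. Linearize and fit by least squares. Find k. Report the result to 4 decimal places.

k = 0.5563

Linearized form: ln w = k·ln u + ln C. From the 4 transformed points,
Sums: Σln u = 3.1781, Σ(ln u)² = 3.6092, Σln w = 0.5054, Σln u·ln w = 1.0046.
Normal system: [[3.6092, 3.1781]; [3.1781, 4]]·[k, ln C]ᵀ = [1.0046, 0.5054]ᵀ.
Solving (det = 4.3368): k = 0.55629, ln C = -0.31564.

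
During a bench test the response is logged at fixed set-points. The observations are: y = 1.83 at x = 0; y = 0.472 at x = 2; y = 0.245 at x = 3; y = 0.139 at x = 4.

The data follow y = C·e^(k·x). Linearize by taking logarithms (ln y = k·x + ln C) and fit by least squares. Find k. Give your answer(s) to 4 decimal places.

k = -0.6492

Taking logs, ln y = k·x + ln C, so regress ln y on x.
AᵀA = [[29.0000, 9.0000]; [9.0000, 4]], rhs = [-13.6142, -3.5262]ᵀ  (here Σx = 9.0000, Σ(x)² = 29.0000, Σln y = -3.5262, Σx·ln y = -13.6142).
Solving (det = 35.0000): k = -0.64916, ln C = 0.57905.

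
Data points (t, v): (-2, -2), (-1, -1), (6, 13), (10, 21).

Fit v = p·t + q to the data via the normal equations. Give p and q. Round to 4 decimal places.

The normal system XᵀX·[p, q]ᵀ = Xᵀv is [[141, 13]; [13, 4]]·[p, q]ᵀ = [293, 31]ᵀ.
Eliminating q: 4·(row 1) − 13·(row 2) gives 395·p = 4·293 − 13·31 = 769, so p = 769/395.
Then q = (31 − 13·(769/395))/4 = 562/395.

p = 1.9468, q = 1.4228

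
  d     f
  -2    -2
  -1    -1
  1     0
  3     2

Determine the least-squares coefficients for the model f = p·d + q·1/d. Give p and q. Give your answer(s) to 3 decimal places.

Entries of AᵀA: Σd·d = 15, Σd·1/d = 4, Σ1/d·1/d = 85/36.
And Σd·f = 11, Σ1/d·f = 8/3.
Normal equations: [[15, 4]; [4, 85/36]]·[p, q]ᵀ = [11, 8/3]ᵀ.
Δ = 15·(85/36) − 4² = 233/12.
p = (11·(85/36) − 4·(8/3))/(233/12) = 551/699; q = (15·(8/3) − 4·11)/(233/12) = -48/233.

p = 0.788, q = -0.206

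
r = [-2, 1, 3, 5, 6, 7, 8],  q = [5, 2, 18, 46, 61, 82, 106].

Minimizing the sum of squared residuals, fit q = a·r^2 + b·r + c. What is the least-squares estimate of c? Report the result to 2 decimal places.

c = 0.80

Sums needed: Σr^2·r^2 = 8516, Σr^2·r = 1216, Σr^2 = 188, Σr·r = 188, Σr = 28, Σ1 = 7.
Right-hand side: Σr^2·q = 14332, Σr·q = 2064, Σq = 320.
So AᵀA·[a, b, c]ᵀ = Aᵀq: [[8516, 1216, 188]; [1216, 188, 28]; [188, 28, 7]]·[a, b, c]ᵀ = [14332, 2064, 320]ᵀ.
Solving the 3×3 system (Gaussian elimination) gives a = 31627/21081, b = 24376/21081, c = 5596/7027.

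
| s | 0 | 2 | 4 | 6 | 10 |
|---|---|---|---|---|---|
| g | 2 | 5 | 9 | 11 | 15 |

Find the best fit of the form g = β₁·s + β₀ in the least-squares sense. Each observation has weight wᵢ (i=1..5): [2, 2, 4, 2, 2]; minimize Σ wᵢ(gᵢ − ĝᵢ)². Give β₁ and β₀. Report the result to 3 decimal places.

β₁ = 1.298, β₀ = 2.876

Compute the Gram sums: Σwᵢ·s·s = 344, Σwᵢ·s = 52, Σwᵢ·1 = 12.
And Σwᵢ·s·g = 596, Σwᵢ·g = 102.
XᵀWX·[β₁, β₀]ᵀ = XᵀWg becomes [[344, 52]; [52, 12]]·[β₁, β₀]ᵀ = [596, 102]ᵀ.
Determinant 344·12 − 52² = 1424.
β₁ = (596·12 − 52·102)/1424 = 231/178; β₀ = (344·102 − 52·596)/1424 = 256/89.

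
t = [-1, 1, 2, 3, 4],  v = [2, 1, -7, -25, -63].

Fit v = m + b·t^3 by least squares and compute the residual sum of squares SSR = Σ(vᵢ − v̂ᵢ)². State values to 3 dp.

SSR = 1.154

The normal equations are: 5·m + 99·b = -92;  99·m + 4891·b = -4764.
Determinant 5·4891 − 99² = 14654.
m = ((-92)·4891 − 99·(-4764))/14654 = 10832/7327; b = (5·(-4764) − 99·(-92))/14654 = -7356/7327.
Residuals: -3534/7327, 3851/7327, -3273/7327, 4605/7327, -97/431; SSR = 8456/7327.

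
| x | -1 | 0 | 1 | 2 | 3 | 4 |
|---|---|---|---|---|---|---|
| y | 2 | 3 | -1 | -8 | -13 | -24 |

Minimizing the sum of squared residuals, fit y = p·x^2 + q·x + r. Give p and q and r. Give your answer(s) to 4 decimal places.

p = -1.1429, q = -1.8571, r = 1.8571

Entries of MᵀM: Σx^2·x^2 = 355, Σx^2·x = 99, Σx^2 = 31, Σx·x = 31, Σx = 9, Σ1 = 6.
For Mᵀy: Σx^2·y = -532, Σx·y = -154, Σy = -41.
So MᵀM·[p, q, r]ᵀ = Mᵀy: [[355, 99, 31]; [99, 31, 9]; [31, 9, 6]]·[p, q, r]ᵀ = [-532, -154, -41]ᵀ.
Inverting the 3×3 Gram matrix, [p, q, r]ᵀ = [-8/7, -13/7, 13/7]ᵀ.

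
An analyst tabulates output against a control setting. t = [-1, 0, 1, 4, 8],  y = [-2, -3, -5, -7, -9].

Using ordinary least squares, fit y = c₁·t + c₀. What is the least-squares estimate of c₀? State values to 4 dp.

Compute the Gram sums: Σt·t = 82, Σt = 12, Σ1 = 5.
And Σt·y = -103, Σy = -26.
So XᵀX·[c₁, c₀]ᵀ = Xᵀy: [[82, 12]; [12, 5]]·[c₁, c₀]ᵀ = [-103, -26]ᵀ.
Eliminating c₀: 5·(row 1) − 12·(row 2) gives 266·c₁ = 5·(-103) − 12·(-26) = -203, so c₁ = -29/38.
Then c₀ = ((-26) − 12·(-29/38))/5 = -64/19.

c₀ = -3.3684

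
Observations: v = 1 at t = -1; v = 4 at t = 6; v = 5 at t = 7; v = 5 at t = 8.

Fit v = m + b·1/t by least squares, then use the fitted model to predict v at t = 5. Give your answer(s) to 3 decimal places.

With design matrix A, AᵀA = [[4, -95/168]; [-95/168, 30025/28224]] and Aᵀv = [15, 169/168]ᵀ.
Δ = 4·(30025/28224) − (-95/168)² = 37025/9408.
m = (15·(30025/28224) − (-95/168)·(169/168))/(37025/9408) = 93286/22215; b = (4·(169/168) − (-95/168)·15)/(37025/9408) = 117656/37025.
At t = 5: v̂ = (93286/22215)·(1) + (117656/37025)·(1/5) = 2685118/555375.

v̂ = 4.835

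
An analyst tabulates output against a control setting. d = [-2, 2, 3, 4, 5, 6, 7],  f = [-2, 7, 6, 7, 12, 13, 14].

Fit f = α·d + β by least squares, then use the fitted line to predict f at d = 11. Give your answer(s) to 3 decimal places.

Entries of MᵀM: Σd·d = 143, Σd = 25, Σ1 = 7.
And Σd·f = 300, Σf = 57.
Determinant 143·7 − 25² = 376.
α = (300·7 − 25·57)/376 = 675/376; β = (143·57 − 25·300)/376 = 651/376.
At d = 11: f̂ = (675/376)·(11) + (651/376)·(1) = 2019/94.

f̂ = 21.479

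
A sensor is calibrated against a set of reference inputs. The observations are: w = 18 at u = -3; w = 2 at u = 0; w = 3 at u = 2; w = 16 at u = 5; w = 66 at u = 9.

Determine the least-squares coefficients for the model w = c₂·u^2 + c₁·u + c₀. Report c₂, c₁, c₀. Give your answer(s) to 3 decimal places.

c₂ = 1.029, c₁ = -2.204, c₀ = 2.243

From the data, Σu^2·u^2 = 7283, Σu^2·u = 835, Σu^2 = 119, Σu·u = 119, Σu = 13, Σ1 = 5.
And Σu^2·w = 5920, Σu·w = 626, Σw = 105.
Inverting the 3×3 Gram matrix, [c₂, c₁, c₀]ᵀ = [88277/85794, -189121/85794, 32066/14299]ᵀ.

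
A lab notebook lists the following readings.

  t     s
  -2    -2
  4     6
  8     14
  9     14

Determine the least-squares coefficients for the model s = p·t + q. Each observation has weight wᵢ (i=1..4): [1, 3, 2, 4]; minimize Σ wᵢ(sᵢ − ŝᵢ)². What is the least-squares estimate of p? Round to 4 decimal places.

Compute the Gram sums: Σwᵢ·t·t = 504, Σwᵢ·t = 62, Σwᵢ·1 = 10.
Right-hand side: Σwᵢ·t·s = 804, Σwᵢ·s = 100.
Determinant 504·10 − 62² = 1196.
p = (804·10 − 62·100)/1196 = 20/13; q = (504·100 − 62·804)/1196 = 6/13.

p = 1.5385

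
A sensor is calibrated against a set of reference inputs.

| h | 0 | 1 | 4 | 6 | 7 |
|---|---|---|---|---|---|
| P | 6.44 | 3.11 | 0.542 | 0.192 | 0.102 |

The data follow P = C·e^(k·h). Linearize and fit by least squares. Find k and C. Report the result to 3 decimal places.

k = -0.581, C = 5.946

With ln Pᵢ as the transformed response and hᵢ as the regressor:
AᵀA = [[102.0000, 18.0000]; [18.0000, 5]], rhs = [-27.1964, -1.5484]ᵀ  (here Σh = 18.0000, Σ(h)² = 102.0000, Σln P = -1.5484, Σh·ln P = -27.1964).
Solving (det = 186.0000): k = -0.58124, ln C = 1.78280, so C = exp(1.78280) = 5.94645.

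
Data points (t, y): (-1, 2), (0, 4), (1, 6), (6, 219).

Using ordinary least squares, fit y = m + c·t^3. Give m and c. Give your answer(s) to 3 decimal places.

m = 3.997, c = 0.995

Compute the Gram sums: Σ1 = 4, Σt^3 = 216, Σt^3·t^3 = 46658.
For Xᵀy: Σy = 231, Σt^3·y = 47308.
XᵀX·[m, c]ᵀ = Xᵀy becomes [[4, 216]; [216, 46658]]·[m, c]ᵀ = [231, 47308]ᵀ.
Determinant 4·46658 − 216² = 139976.
m = (231·46658 − 216·47308)/139976 = 279735/69988; c = (4·47308 − 216·231)/139976 = 17417/17497.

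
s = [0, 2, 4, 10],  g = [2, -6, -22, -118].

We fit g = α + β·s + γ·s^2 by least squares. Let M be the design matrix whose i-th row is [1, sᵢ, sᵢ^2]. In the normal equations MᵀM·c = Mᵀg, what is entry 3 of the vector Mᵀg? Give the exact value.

-12176

Entry 3 ↔ basis s^2, so (Mᵀg)_{3} = Σᵢ (s^2)·gᵢ = (0)·(2) + (4)·(-6) + (16)·(-22) + (100)·(-118) = -12176.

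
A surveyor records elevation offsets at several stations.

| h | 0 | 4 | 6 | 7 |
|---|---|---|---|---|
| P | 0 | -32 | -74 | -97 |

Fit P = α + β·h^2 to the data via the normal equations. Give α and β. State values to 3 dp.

From the data, Σ1 = 4, Σh^2 = 101, Σh^2·h^2 = 3953.
For MᵀP: ΣP = -203, Σh^2·P = -7929.
Eliminating β: 3953·(row 1) − 101·(row 2) gives 5611·α = 3953·(-203) − 101·(-7929) = -1630, so α = -1630/5611.
Then β = ((-7929) − 101·(-1630/5611))/3953 = -11213/5611.

α = -0.291, β = -1.998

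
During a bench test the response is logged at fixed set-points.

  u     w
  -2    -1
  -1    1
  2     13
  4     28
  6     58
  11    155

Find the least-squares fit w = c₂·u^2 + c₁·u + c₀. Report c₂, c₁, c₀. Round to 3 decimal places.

c₂ = 0.977, c₁ = 3.164, c₀ = 2.146

With design matrix A, AᵀA = [[16226, 1610, 182]; [1610, 182, 20]; [182, 20, 6]] and Aᵀw = [21340, 2192, 254]ᵀ.
Inverting the 3×3 Gram matrix, [c₂, c₁, c₀]ᵀ = [9829/10059, 4547/1437, 1028/479]ᵀ.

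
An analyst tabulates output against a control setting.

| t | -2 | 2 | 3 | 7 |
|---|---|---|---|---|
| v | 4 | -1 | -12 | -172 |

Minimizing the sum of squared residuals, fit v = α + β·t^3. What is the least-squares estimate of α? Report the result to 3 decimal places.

The normal equations are: 4·α + 370·β = -181;  370·α + 118506·β = -59360.
(Σ1 = 4, Σt^3 = 370, Σt^3·t^3 = 118506, Σv = -181, Σt^3·v = -59360.)
Determinant 4·118506 − 370² = 337124.
α = ((-181)·118506 − 370·(-59360))/337124 = 256807/168562; β = (4·(-59360) − 370·(-181))/337124 = -85235/168562.

α = 1.524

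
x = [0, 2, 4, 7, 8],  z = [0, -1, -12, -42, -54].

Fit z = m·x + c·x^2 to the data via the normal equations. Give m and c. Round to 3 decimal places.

m = 0.987, c = -0.979

Setting ∂/∂m … = 0 gives: 133·m + 927·c = -776;  927·m + 6769·c = -5710.
Δ = 133·6769 − 927² = 40948.
m = ((-776)·6769 − 927·(-5710))/40948 = 697/706; c = (133·(-5710) − 927·(-776))/40948 = -691/706.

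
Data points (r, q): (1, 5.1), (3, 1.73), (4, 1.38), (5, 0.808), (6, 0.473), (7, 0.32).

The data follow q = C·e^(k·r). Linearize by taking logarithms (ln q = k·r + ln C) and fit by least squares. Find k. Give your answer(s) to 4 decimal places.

k = -0.4585

Linearized form: ln q = k·r + ln C. From the 6 transformed points,
Σr = 26.0000, Σ(r)² = 136.0000, Σln q = 0.3982, Σr·ln q = -8.9720.
Equations: 136.0000·k + 26.0000·ln C = -8.9720;  26.0000·k + 6·ln C = 0.3982.
Slope k = (n·Σr·ln q − Σr·Σln q)/(n·Σ(r)² − (Σr)²) = (6·-8.9720 − 26.0000·0.3982)/140.0000 = -0.45846; ln C = (Σln q − k·Σr)/n = 2.05302.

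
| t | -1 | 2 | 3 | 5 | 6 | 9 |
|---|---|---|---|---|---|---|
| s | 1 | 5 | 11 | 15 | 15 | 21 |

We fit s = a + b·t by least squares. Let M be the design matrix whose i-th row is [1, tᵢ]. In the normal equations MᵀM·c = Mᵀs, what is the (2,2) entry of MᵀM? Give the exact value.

156

Row 2 ↔ basis t, column 2 ↔ basis t, so (MᵀM)_{2,2} = Σᵢ (t)·(t) = (-1)·(-1) + (2)·(2) + (3)·(3) + (5)·(5) + (6)·(6) + (9)·(9) = 156.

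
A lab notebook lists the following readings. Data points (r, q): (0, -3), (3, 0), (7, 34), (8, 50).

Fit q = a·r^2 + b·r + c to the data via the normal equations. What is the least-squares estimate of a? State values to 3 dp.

a = 1.143

Forming XᵀX = [[6578, 882, 122]; [882, 122, 18]; [122, 18, 4]] and Xᵀq = [4866, 638, 81]ᵀ gives XᵀX·[a, b, c]ᵀ = Xᵀq.
Inverting the 3×3 Gram matrix, [a, b, c]ᵀ = [1785/1562, -2039/781, -4461/1562]ᵀ.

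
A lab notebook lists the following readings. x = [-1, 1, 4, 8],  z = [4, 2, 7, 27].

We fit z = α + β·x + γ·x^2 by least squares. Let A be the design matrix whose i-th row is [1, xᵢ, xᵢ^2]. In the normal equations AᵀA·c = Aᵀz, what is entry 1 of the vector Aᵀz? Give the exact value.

40

Entry 1 ↔ basis 1, so (Aᵀz)_{1} = Σᵢ zᵢ = (1)·(4) + (1)·(2) + (1)·(7) + (1)·(27) = 40.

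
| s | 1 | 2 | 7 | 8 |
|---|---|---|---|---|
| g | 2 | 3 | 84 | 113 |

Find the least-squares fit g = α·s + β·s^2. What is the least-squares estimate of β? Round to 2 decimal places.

β = 2.02

The normal equations are: 118·α + 864·β = 1500;  864·α + 6514·β = 11362.
Δ = 118·6514 − 864² = 22156.
α = (1500·6514 − 864·11362)/22156 = -11442/5539; β = (118·11362 − 864·1500)/22156 = 11179/5539.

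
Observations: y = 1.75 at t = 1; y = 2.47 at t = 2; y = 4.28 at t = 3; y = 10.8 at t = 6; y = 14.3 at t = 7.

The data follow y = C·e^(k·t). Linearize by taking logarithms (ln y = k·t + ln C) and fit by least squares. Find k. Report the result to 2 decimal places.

k = 0.35

With ln yᵢ as the transformed response and tᵢ as the regressor:
AᵀA = [[99.0000, 19.0000]; [19.0000, 5]], rhs = [39.6290, 7.9576]ᵀ  (here Σt = 19.0000, Σ(t)² = 99.0000, Σln y = 7.9576, Σt·ln y = 39.6290).
Slope k = (n·Σt·ln y − Σt·Σln y)/(n·Σ(t)² − (Σt)²) = (5·39.6290 − 19.0000·7.9576)/134.0000 = 0.35038; ln C = (Σln y − k·Σt)/n = 0.26008.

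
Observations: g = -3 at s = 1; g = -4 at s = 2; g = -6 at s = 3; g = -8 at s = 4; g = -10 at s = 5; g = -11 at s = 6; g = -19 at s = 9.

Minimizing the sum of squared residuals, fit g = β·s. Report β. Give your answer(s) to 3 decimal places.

The normal system XᵀX·[β]ᵀ = Xᵀg is [[172]]·[β]ᵀ = [-348]ᵀ.
β = (-348)/172 = -2.02326.

β = -2.023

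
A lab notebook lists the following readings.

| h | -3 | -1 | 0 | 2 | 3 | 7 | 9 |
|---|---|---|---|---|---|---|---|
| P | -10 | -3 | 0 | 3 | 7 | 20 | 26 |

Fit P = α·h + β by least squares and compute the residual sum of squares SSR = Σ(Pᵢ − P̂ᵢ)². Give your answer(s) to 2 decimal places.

Compute the Gram sums: Σh·h = 153, Σh = 17, Σ1 = 7.
Moment sums: Σh·P = 434, ΣP = 43.
So XᵀX·[α, β]ᵀ = XᵀP: [[153, 17]; [17, 7]]·[α, β]ᵀ = [434, 43]ᵀ.
Eliminating β: 7·(row 1) − 17·(row 2) gives 782·α = 7·434 − 17·43 = 2307, so α = 2307/782.
Then β = (43 − 17·(2307/782))/7 = -47/46.
Residuals: -50/391, 380/391, 47/46, -1469/782, -324/391, 145/391, 8/17; SSR = 5145/782.

SSR = 6.58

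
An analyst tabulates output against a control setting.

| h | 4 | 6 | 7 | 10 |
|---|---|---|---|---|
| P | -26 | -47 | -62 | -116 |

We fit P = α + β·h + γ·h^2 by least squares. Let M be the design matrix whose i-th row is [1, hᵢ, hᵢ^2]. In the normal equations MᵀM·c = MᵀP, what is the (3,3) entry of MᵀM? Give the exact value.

Row 3 ↔ basis h^2, column 3 ↔ basis h^2, so (MᵀM)_{3,3} = Σᵢ (h^2)·(h^2) = (16)·(16) + (36)·(36) + (49)·(49) + (100)·(100) = 13953.

13953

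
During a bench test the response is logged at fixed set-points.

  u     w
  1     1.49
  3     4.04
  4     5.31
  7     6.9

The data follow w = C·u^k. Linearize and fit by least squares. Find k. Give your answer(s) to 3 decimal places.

k = 0.812

With ln wᵢ as the transformed response and ln uᵢ as the regressor:
AᵀA = [[6.9153, 4.4308]; [4.4308, 4]], rhs = [7.6070, 5.3961]ᵀ  (here Σln u = 4.4308, Σ(ln u)² = 6.9153, Σln w = 5.3961, Σln u·ln w = 7.6070).
Solving (det = 8.0292): k = 0.81190, ln C = 0.44969.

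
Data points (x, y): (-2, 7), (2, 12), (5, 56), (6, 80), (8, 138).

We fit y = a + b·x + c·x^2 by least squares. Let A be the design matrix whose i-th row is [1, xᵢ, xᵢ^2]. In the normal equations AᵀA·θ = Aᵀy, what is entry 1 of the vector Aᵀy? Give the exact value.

293

Entry 1 ↔ basis 1, so (Aᵀy)_{1} = Σᵢ yᵢ = (1)·(7) + (1)·(12) + (1)·(56) + (1)·(80) + (1)·(138) = 293.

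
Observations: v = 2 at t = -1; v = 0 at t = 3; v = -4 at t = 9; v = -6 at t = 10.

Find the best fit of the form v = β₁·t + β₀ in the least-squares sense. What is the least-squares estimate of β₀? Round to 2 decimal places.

β₀ = 1.64

From the data, Σt·t = 191, Σt = 21, Σ1 = 4.
Moment sums: Σt·v = -98, Σv = -8.
AᵀA·[β₁, β₀]ᵀ = Aᵀv becomes [[191, 21]; [21, 4]]·[β₁, β₀]ᵀ = [-98, -8]ᵀ.
Eliminating β₀: 4·(row 1) − 21·(row 2) gives 323·β₁ = 4·(-98) − 21·(-8) = -224, so β₁ = -224/323.
Then β₀ = ((-8) − 21·(-224/323))/4 = 530/323.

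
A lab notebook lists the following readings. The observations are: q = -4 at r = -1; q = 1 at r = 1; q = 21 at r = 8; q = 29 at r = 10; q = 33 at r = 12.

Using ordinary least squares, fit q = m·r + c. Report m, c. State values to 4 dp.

m = 2.9154, c = -1.4923

Setting ∂/∂m … = 0 gives: 310·m + 30·c = 859;  30·m + 5·c = 80.
(Σr·r = 310, Σr = 30, Σ1 = 5, Σr·q = 859, Σq = 80.)
det = 310·5 − 30² = 650.
m = (859·5 − 30·80)/650 = 379/130; c = (310·80 − 30·859)/650 = -97/65.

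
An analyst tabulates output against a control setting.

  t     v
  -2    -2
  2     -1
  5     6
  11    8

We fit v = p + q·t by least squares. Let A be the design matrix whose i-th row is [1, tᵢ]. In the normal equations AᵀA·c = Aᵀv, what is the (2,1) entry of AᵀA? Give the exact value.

16

Row 2 ↔ basis t, column 1 ↔ basis 1, so (AᵀA)_{2,1} = Σᵢ t = (-2)·(1) + (2)·(1) + (5)·(1) + (11)·(1) = 16.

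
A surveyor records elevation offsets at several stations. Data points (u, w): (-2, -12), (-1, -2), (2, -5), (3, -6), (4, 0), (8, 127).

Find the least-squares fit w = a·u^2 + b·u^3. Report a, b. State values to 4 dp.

The normal equations are: 4466·a + 34034·b = 8004;  34034·a + 267098·b = 64920.
(Σu^2·u^2 = 4466, Σu^2·u^3 = 34034, Σu^3·u^3 = 267098, Σu^2·w = 8004, Σu^3·w = 64920.)
Determinant 4466·267098 − 34034² = 34546512.
a = (8004·267098 − 34034·64920)/34546512 = -229599/110726; b = (4466·64920 − 34034·8004)/34546512 = 9483/18694.

a = -2.0736, b = 0.5073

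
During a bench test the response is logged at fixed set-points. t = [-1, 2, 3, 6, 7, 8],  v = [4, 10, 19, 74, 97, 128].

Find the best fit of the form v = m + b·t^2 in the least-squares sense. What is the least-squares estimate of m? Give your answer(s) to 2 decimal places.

m = 1.95

Entries of AᵀA: Σ1 = 6, Σt^2 = 163, Σt^2·t^2 = 7891.
Moment sums: Σv = 332, Σt^2·v = 15824.
AᵀA·[m, b]ᵀ = Aᵀv becomes [[6, 163]; [163, 7891]]·[m, b]ᵀ = [332, 15824]ᵀ.
Eliminating b: 7891·(row 1) − 163·(row 2) gives 20777·m = 7891·332 − 163·15824 = 40500, so m = 40500/20777.
Then b = (15824 − 163·(40500/20777))/7891 = 40828/20777.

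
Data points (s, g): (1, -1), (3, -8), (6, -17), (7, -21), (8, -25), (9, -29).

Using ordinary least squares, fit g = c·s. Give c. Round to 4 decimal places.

c = -3.0625

The normal equations are: 240·c = -735.
c = (-735)/240 = -3.0625.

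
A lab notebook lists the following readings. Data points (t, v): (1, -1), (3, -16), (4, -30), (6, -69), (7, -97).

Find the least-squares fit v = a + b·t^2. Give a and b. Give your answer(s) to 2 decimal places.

a = 1.68, b = -1.99

Normal-equation sums: Σ1 = 5, Σt^2 = 111, Σt^2·t^2 = 4035.
For Xᵀv: Σv = -213, Σt^2·v = -7862.
XᵀX·[a, b]ᵀ = Xᵀv becomes [[5, 111]; [111, 4035]]·[a, b]ᵀ = [-213, -7862]ᵀ.
det = 5·4035 − 111² = 7854.
a = ((-213)·4035 − 111·(-7862))/7854 = 4409/2618; b = (5·(-7862) − 111·(-213))/7854 = -15667/7854.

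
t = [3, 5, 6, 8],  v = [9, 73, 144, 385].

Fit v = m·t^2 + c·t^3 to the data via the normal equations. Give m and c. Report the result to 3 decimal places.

m = -2.128, c = 1.018

Normal-equation sums: Σt^2·t^2 = 6098, Σt^2·t^3 = 43912, Σt^3·t^3 = 325154.
And Σt^2·v = 31730, Σt^3·v = 237592.
Δ = 6098·325154 − 43912² = 54525348.
m = (31730·325154 − 43912·237592)/54525348 = -3222319/1514593; c = (6098·237592 − 43912·31730)/54525348 = 1541896/1514593.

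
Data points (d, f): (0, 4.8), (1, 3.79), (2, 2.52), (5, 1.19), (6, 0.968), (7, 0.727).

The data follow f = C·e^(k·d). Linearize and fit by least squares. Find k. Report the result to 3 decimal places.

Let Y = ln f. Fitting Y = k·d + ln C by least squares:
Σd = 21.0000, Σ(d)² = 115.0000, Σln f = 3.6478, Σd·ln f = 1.6237.
Equations: 115.0000·k + 21.0000·ln C = 1.6237;  21.0000·k + 6·ln C = 3.6478.
Slope k = (n·Σd·ln f − Σd·Σln f)/(n·Σ(d)² − (Σd)²) = (6·1.6237 − 21.0000·3.6478)/249.0000 = -0.26852; ln C = (Σln f − k·Σd)/n = 1.54781.

k = -0.269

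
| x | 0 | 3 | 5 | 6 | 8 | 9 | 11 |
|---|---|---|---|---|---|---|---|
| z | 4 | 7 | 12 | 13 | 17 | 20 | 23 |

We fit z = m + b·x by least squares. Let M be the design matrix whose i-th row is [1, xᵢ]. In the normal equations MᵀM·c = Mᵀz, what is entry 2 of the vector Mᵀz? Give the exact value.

728

Entry 2 ↔ basis x, so (Mᵀz)_{2} = Σᵢ (x)·zᵢ = (0)·(4) + (3)·(7) + (5)·(12) + (6)·(13) + (8)·(17) + (9)·(20) + (11)·(23) = 728.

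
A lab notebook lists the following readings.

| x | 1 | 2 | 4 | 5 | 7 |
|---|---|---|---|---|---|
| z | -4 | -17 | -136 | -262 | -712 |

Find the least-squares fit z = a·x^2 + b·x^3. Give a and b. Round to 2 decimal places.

a = -0.40, b = -2.02

Normal-equation sums: Σx^2·x^2 = 3299, Σx^2·x^3 = 20989, Σx^3·x^3 = 137435.
And Σx^2·z = -43686, Σx^3·z = -285810.
AᵀA·[a, b]ᵀ = Aᵀz becomes [[3299, 20989]; [20989, 137435]]·[a, b]ᵀ = [-43686, -285810]ᵀ.
det = 3299·137435 − 20989² = 12859944.
a = ((-43686)·137435 − 20989·(-285810))/12859944 = -213305/535831; b = (3299·(-285810) − 20989·(-43686))/12859944 = -1081739/535831.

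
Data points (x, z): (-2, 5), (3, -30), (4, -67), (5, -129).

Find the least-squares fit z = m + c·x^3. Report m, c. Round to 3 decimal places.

m = -2.859, c = -1.008

Forming AᵀA = [[4, 208]; [208, 20514]] and Aᵀz = [-221, -21263]ᵀ gives AᵀA·[m, c]ᵀ = Aᵀz.
Δ = 4·20514 − 208² = 38792.
m = ((-221)·20514 − 208·(-21263))/38792 = -4265/1492; c = (4·(-21263) − 208·(-221))/38792 = -9771/9698.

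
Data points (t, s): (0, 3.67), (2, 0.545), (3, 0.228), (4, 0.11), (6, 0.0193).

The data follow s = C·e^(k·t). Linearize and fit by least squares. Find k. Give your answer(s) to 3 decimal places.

Linearized form: ln s = k·t + ln C. From the 5 transformed points,
XᵀX = [[65.0000, 15.0000]; [15.0000, 5]], rhs = [-38.1642, -6.9401]ᵀ  (here Σt = 15.0000, Σ(t)² = 65.0000, Σln s = -6.9401, Σt·ln s = -38.1642).
Slope k = (n·Σt·ln s − Σt·Σln s)/(n·Σ(t)² − (Σt)²) = (5·-38.1642 − 15.0000·-6.9401)/100.0000 = -0.86719; ln C = (Σln s − k·Σt)/n = 1.21355.

k = -0.867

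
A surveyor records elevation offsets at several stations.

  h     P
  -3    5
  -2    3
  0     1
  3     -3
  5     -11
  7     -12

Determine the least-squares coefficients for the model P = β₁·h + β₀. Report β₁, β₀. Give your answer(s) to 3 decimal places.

Sums needed: Σh·h = 96, Σh = 10, Σ1 = 6.
Moment sums: Σh·P = -169, ΣP = -17.
So MᵀM·[β₁, β₀]ᵀ = MᵀP: [[96, 10]; [10, 6]]·[β₁, β₀]ᵀ = [-169, -17]ᵀ.
det = 96·6 − 10² = 476.
β₁ = ((-169)·6 − 10·(-17))/476 = -211/119; β₀ = (96·(-17) − 10·(-169))/476 = 29/238.

β₁ = -1.773, β₀ = 0.122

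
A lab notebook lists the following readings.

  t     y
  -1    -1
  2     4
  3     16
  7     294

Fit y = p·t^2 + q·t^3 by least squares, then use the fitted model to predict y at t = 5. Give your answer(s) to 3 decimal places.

ŷ = 98.171

XᵀX·[p, q]ᵀ = Xᵀy reads: 2499·p + 17081·q = 14565;  17081·p + 118443·q = 101307.
Eliminating q: 118443·(row 1) − 17081·(row 2) gives 4228496·p = 118443·14565 − 17081·101307 = -5302572, so p = -1325643/1057124.
Then q = (101307 − 17081·(-1325643/1057124))/118443 = 1095357/1057124.
At t = 5: ŷ = (-1325643/1057124)·(25) + (1095357/1057124)·(125) = 51889275/528562.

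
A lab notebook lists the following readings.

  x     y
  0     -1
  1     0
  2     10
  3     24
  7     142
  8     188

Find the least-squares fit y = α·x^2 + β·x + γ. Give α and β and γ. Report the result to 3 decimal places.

α = 3.049, β = -0.786, γ = -1.294

Compute the Gram sums: Σx^2·x^2 = 6595, Σx^2·x = 891, Σx^2 = 127, Σx·x = 127, Σx = 21, Σ1 = 6.
And Σx^2·y = 19246, Σx·y = 2590, Σy = 363.
So MᵀM·[α, β, γ]ᵀ = Mᵀy: [[6595, 891, 127]; [891, 127, 21]; [127, 21, 6]]·[α, β, γ]ᵀ = [19246, 2590, 363]ᵀ.
Inverting the 3×3 Gram matrix, [α, β, γ]ᵀ = [88311/28960, -22769/28960, -18739/14480]ᵀ.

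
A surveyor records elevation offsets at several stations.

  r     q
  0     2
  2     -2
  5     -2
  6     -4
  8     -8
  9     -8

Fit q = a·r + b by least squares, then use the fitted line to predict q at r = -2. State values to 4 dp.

From the data, Σr·r = 210, Σr = 30, Σ1 = 6.
Moment sums: Σr·q = -174, Σq = -22.
Normal equations: [[210, 30]; [30, 6]]·[a, b]ᵀ = [-174, -22]ᵀ.
Eliminating b: 6·(row 1) − 30·(row 2) gives 360·a = 6·(-174) − 30·(-22) = -384, so a = -16/15.
Then b = ((-22) − 30·(-16/15))/6 = 5/3.
At r = -2: q̂ = (-16/15)·(-2) + (5/3)·(1) = 19/5.

q̂ = 3.8000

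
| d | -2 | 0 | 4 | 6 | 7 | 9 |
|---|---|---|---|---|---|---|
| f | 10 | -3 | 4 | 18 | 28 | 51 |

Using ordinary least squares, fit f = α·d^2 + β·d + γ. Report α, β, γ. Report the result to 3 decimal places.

From the data, Σd^2·d^2 = 10530, Σd^2·d = 1344, Σd^2 = 186, Σd·d = 186, Σd = 24, Σ1 = 6.
And Σd^2·f = 6255, Σd·f = 759, Σf = 108.
Row-reducing yields α = 727/764, β = -5177/1910, γ = -2509/3820.

α = 0.952, β = -2.710, γ = -0.657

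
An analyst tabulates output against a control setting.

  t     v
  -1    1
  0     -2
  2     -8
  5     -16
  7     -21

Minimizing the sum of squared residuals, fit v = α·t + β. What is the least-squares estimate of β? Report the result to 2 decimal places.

Normal-equation sums: Σt·t = 79, Σt = 13, Σ1 = 5.
For Aᵀv: Σt·v = -244, Σv = -46.
Normal equations: [[79, 13]; [13, 5]]·[α, β]ᵀ = [-244, -46]ᵀ.
Δ = 79·5 − 13² = 226.
α = ((-244)·5 − 13·(-46))/226 = -311/113; β = (79·(-46) − 13·(-244))/226 = -231/113.

β = -2.04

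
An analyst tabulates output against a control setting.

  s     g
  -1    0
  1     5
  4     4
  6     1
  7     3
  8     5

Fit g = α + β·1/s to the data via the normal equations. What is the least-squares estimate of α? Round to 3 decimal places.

Entries of MᵀM: Σ1 = 6, Σ1/s = 115/168, Σ1/s·1/s = 60013/28224.
For Mᵀg: Σg = 18, Σ1/s·g = 1213/168.
Normal equations: [[6, 115/168]; [115/168, 60013/28224]]·[α, β]ᵀ = [18, 1213/168]ᵀ.
Eliminating β: (60013/28224)·(row 1) − (115/168)·(row 2) gives (346853/28224)·α = (60013/28224)·18 − (115/168)·(1213/168) = 940739/28224, so α = 940739/346853.
Then β = ((1213/168) − (115/168)·(940739/346853))/(60013/28224) = 874944/346853.

α = 2.712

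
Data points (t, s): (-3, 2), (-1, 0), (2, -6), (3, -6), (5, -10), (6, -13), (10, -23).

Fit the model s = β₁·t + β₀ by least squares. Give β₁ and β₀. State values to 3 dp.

β₁ = -1.898, β₀ = -2.035

Normal-equation sums: Σt·t = 184, Σt = 22, Σ1 = 7.
Right-hand side: Σt·s = -394, Σs = -56.
So AᵀA·[β₁, β₀]ᵀ = Aᵀs: [[184, 22]; [22, 7]]·[β₁, β₀]ᵀ = [-394, -56]ᵀ.
Δ = 184·7 − 22² = 804.
β₁ = ((-394)·7 − 22·(-56))/804 = -763/402; β₀ = (184·(-56) − 22·(-394))/804 = -409/201.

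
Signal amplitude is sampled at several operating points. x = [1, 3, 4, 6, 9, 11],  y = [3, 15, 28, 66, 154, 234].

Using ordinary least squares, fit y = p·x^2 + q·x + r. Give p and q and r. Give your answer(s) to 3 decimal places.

p = 2.107, q = -2.163, r = 2.900

Compute the Gram sums: Σx^2·x^2 = 22836, Σx^2·x = 2368, Σx^2 = 264, Σx·x = 264, Σx = 34, Σ1 = 6.
And Σx^2·y = 43750, Σx·y = 4516, Σy = 500.
Row-reducing yields p = 63161/29982, q = -10810/4997, r = 43478/14991.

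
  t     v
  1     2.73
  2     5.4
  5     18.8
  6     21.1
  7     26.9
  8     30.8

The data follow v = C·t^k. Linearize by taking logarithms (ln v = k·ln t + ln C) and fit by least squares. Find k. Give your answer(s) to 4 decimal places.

k = 1.1917

Let Y = ln v. Fitting Y = k·ln t + ln C by least squares:
AᵀA = [[14.3918, 8.1197]; [8.1197, 6]], rhs = [24.8878, 15.3935]ᵀ  (here Σln t = 8.1197, Σ(ln t)² = 14.3918, Σln v = 15.3935, Σln t·ln v = 24.8878).
Slope k = (n·Σln t·ln v − Σln t·Σln v)/(n·Σ(ln t)² − (Σln t)²) = (6·24.8878 − 8.1197·15.3935)/20.4213 = 1.19174; ln C = (Σln v − k·Σln t)/n = 0.95282.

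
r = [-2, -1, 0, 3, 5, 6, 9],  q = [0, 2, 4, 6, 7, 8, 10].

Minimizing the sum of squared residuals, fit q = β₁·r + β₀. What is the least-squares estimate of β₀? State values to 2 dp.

Normal-equation sums: Σr·r = 156, Σr = 20, Σ1 = 7.
Right-hand side: Σr·q = 189, Σq = 37.
So XᵀX·[β₁, β₀]ᵀ = Xᵀq: [[156, 20]; [20, 7]]·[β₁, β₀]ᵀ = [189, 37]ᵀ.
Eliminating β₀: 7·(row 1) − 20·(row 2) gives 692·β₁ = 7·189 − 20·37 = 583, so β₁ = 583/692.
Then β₀ = (37 − 20·(583/692))/7 = 498/173.

β₀ = 2.88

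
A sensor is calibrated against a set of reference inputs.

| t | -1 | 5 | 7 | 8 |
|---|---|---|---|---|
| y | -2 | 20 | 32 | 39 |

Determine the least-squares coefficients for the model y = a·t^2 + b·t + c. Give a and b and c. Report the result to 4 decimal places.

a = 0.2965, b = 2.4770, c = 0.1823

AᵀA·[a, b, c]ᵀ = Aᵀy reads: 7123·a + 979·b + 139·c = 4562;  979·a + 139·b + 19·c = 638;  139·a + 19·b + 4·c = 89.
Row-reducing yields a = 67/226, b = 2799/1130, c = 103/565.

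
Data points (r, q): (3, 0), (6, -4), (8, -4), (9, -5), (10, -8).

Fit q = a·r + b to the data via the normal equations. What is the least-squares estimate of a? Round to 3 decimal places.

Forming MᵀM = [[290, 36]; [36, 5]] and Mᵀq = [-181, -21]ᵀ gives MᵀM·[a, b]ᵀ = Mᵀq.
Determinant 290·5 − 36² = 154.
a = ((-181)·5 − 36·(-21))/154 = -149/154; b = (290·(-21) − 36·(-181))/154 = 213/77.

a = -0.968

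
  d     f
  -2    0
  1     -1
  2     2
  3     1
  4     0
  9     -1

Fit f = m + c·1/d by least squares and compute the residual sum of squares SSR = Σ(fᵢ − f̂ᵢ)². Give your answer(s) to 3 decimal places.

SSR = 6.830

MᵀM·[m, c]ᵀ = Mᵀf reads: 6·m + (61/36)·c = 1;  (61/36)·m + (2185/1296)·c = 2/9.
(Σ1 = 6, Σ1/d = 61/36, Σ1/d·1/d = 2185/1296, Σf = 1, Σ1/d·f = 2/9.)
Determinant 6·(2185/1296) − (61/36)² = 9389/1296.
m = (1·(2185/1296) − (61/36)·(2/9))/(9389/1296) = 1697/9389; c = (6·(2/9) − (61/36)·1)/(9389/1296) = -468/9389.
Residuals: -1931/9389, -10618/9389, 17315/9389, 7848/9389, -1580/9389, -11034/9389; SSR = 64130/9389.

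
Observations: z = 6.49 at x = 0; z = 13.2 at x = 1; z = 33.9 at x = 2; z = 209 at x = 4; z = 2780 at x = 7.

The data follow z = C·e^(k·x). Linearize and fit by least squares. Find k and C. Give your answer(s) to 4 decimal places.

k = 0.8772, C = 6.0082

Taking logs, ln z = k·x + ln C, so regress ln z on x.
Σx = 14.0000, Σ(x)² = 70.0000, Σln z = 21.2464, Σx·ln z = 86.5078.
Equations: 70.0000·k + 14.0000·ln C = 86.5078;  14.0000·k + 5·ln C = 21.2464.
Δ = 70.0000·5 − (14.0000)² = 154.0000; k = (86.5078·5 − 14.0000·21.2464)/154.0000 = 0.87720, ln C = (70.0000·21.2464 − 14.0000·86.5078)/154.0000 = 1.79312, so C = exp(1.79312) = 6.00818.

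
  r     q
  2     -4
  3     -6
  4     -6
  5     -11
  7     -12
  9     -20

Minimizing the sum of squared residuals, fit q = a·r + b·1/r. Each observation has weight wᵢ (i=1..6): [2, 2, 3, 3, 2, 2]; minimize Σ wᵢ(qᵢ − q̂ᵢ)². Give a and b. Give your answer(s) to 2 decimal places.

Setting ∂/∂a … = 0 gives: 409·a + 14·b = -817;  14·a + (1738787/1587600)·b = -16993/630.
Determinant 409·(1738787/1587600) − 14² = 399994283/1587600.
a = ((-817)·(1738787/1587600) − 14·(-16993/630))/(399994283/1587600) = -821075939/399994283; b = (409·(-16993/630) − 14·(-817))/(399994283/1587600) = 644623560/399994283.

a = -2.05, b = 1.61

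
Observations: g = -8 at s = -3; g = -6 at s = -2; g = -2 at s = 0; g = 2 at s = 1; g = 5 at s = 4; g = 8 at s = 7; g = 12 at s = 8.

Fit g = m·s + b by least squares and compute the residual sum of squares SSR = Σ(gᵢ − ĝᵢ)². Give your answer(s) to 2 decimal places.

From the data, Σs·s = 143, Σs = 15, Σ1 = 7.
Moment sums: Σs·g = 210, Σg = 11.
So MᵀM·[m, b]ᵀ = Mᵀg: [[143, 15]; [15, 7]]·[m, b]ᵀ = [210, 11]ᵀ.
Δ = 143·7 − 15² = 776.
m = (210·7 − 15·11)/776 = 1305/776; b = (143·11 − 15·210)/776 = -1577/776.
Residuals: -179/194, -469/776, 25/776, 228/97, 237/776, -675/388, 449/776; SSR = 7913/776.

SSR = 10.20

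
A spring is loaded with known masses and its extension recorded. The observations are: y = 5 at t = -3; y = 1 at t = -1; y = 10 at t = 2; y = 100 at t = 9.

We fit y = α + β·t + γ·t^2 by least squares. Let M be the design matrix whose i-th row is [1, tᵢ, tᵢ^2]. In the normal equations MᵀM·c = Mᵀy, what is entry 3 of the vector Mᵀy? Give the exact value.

8186

Entry 3 ↔ basis t^2, so (Mᵀy)_{3} = Σᵢ (t^2)·yᵢ = (9)·(5) + (1)·(1) + (4)·(10) + (81)·(100) = 8186.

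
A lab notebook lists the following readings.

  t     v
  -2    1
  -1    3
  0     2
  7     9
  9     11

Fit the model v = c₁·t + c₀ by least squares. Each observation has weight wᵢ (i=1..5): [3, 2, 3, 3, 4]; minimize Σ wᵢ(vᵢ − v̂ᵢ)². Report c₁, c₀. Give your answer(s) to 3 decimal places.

c₁ = 0.899, c₀ = 2.797

Sums needed: Σwᵢ·t·t = 485, Σwᵢ·t = 49, Σwᵢ·1 = 15.
And Σwᵢ·t·v = 573, Σwᵢ·v = 86.
So MᵀWM·[c₁, c₀]ᵀ = MᵀWv: [[485, 49]; [49, 15]]·[c₁, c₀]ᵀ = [573, 86]ᵀ.
Eliminating c₀: 15·(row 1) − 49·(row 2) gives 4874·c₁ = 15·573 − 49·86 = 4381, so c₁ = 4381/4874.
Then c₀ = (86 − 49·(4381/4874))/15 = 13633/4874.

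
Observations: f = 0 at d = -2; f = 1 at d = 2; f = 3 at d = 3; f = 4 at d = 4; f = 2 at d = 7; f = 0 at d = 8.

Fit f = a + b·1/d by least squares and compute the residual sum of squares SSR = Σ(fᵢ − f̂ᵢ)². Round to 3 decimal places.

Normal-equation sums: Σ1 = 6, Σ1/d = 143/168, Σ1/d·1/d = 20029/28224.
Moment sums: Σf = 10, Σ1/d·f = 39/14.
Determinant 6·(20029/28224) − (143/168)² = 99725/28224.
a = (10·(20029/28224) − (143/168)·(39/14))/(99725/28224) = 133366/99725; b = (6·(39/14) − (143/168)·10)/(99725/28224) = 231504/99725.
Residuals: -17614/99725, -149393/99725, 88641/99725, 207658/99725, 33012/99725, -162304/99725; SSR = 1013186/99725.

SSR = 10.160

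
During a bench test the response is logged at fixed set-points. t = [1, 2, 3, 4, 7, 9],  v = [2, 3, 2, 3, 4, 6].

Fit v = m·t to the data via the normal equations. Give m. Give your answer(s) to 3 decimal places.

m = 0.675

From the data, Σt·t = 160.
Moment sums: Σt·v = 108.
Hence m = 108 / 160 ≈ 0.675.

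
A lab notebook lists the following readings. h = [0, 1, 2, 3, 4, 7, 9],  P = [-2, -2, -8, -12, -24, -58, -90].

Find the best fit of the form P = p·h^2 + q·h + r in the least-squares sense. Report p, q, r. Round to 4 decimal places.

Sums needed: Σh^2·h^2 = 9316, Σh^2·h = 1172, Σh^2 = 160, Σh·h = 160, Σh = 26, Σ1 = 7.
And Σh^2·P = -10658, Σh·P = -1366, ΣP = -196.
Normal equations: [[9316, 1172, 160]; [1172, 160, 26]; [160, 26, 7]]·[p, q, r]ᵀ = [-10658, -1366, -196]ᵀ.
Solving the 3×3 system (Gaussian elimination) gives p = -3395/3672, q = -6013/3672, r = -1441/1836.

p = -0.9246, q = -1.6375, r = -0.7849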